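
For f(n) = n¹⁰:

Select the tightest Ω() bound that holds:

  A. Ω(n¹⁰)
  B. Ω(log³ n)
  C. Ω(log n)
A

f(n) = n¹⁰ is Ω(n¹⁰).
All listed options are valid Big-Ω bounds (lower bounds),
but Ω(n¹⁰) is the tightest (largest valid bound).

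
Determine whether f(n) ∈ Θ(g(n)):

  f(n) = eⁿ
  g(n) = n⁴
False

f(n) = eⁿ is O(eⁿ), and g(n) = n⁴ is O(n⁴).
Since they have different growth rates, f(n) = Θ(g(n)) is false.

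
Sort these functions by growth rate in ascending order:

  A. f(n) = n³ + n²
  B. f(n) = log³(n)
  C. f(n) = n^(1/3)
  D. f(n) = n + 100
B < C < D < A

Comparing growth rates:
B = log³(n) is O(log³ n)
C = n^(1/3) is O(n^(1/3))
D = n + 100 is O(n)
A = n³ + n² is O(n³)

Therefore, the order from slowest to fastest is: B < C < D < A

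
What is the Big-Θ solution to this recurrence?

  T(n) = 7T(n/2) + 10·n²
Θ(n^log₂(7))

Master Theorem: a = 7, b = 2, f(n) = 10·n².
Compute the critical exponent d = log₂(7) = 2.807.
Compare f(n) = Θ(n²) against n^d:
  k = 2 < d = 2.807, so f(n) = O(n^(d-ε)) — Case 1.
  The recursion cost dominates: T(n) = Θ(n^d) = Θ(n^log₂(7)).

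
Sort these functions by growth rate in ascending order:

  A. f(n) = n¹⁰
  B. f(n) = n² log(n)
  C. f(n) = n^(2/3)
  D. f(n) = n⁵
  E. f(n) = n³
C < B < E < D < A

Comparing growth rates:
C = n^(2/3) is O(n^(2/3))
B = n² log(n) is O(n² log n)
E = n³ is O(n³)
D = n⁵ is O(n⁵)
A = n¹⁰ is O(n¹⁰)

Therefore, the order from slowest to fastest is: C < B < E < D < A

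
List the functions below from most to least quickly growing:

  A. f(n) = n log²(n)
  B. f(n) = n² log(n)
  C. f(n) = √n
B > A > C

Comparing growth rates:
B = n² log(n) is O(n² log n)
A = n log²(n) is O(n log² n)
C = √n is O(√n)

Therefore, the order from fastest to slowest is: B > A > C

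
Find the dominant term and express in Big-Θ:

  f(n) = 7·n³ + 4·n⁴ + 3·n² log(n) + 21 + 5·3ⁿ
Θ(3ⁿ)

Order the terms by growth rate: 21 ≺ 3·n² log(n) ≺ 7·n³ ≺ 4·n⁴ ≺ 5·3ⁿ.
The fastest-growing term 5·3ⁿ dominates as n → ∞; dropping its constant factor gives Θ(3ⁿ).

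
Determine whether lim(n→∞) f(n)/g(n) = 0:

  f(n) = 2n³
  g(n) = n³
False

f(n) = 2n³ is O(n³), and g(n) = n³ is O(n³).
Since they have the same growth rate, f(n) = o(g(n)) is false.
(f = o(g) requires f to grow strictly slower, not equal.)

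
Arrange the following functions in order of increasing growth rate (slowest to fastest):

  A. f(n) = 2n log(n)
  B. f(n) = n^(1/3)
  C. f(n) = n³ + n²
B < A < C

Comparing growth rates:
B = n^(1/3) is O(n^(1/3))
A = 2n log(n) is O(n log n)
C = n³ + n² is O(n³)

Therefore, the order from slowest to fastest is: B < A < C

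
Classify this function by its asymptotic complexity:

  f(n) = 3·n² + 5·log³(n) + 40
O(n²)

The dominant term in 3·n² + 5·log³(n) + 40 is 3·n², which is Θ(n²).
Lower-order terms (5·log³(n), 40) are asymptotically negligible.
Constants are absorbed, so the tightest bound is O(n²).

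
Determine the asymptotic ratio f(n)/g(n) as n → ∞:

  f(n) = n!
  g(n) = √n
∞

Since n! (O(n!)) grows faster than √n (O(√n)),
the ratio f(n)/g(n) → ∞ as n → ∞.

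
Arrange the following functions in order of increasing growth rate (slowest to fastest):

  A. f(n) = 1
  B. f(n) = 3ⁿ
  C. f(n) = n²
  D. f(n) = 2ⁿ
A < C < D < B

Comparing growth rates:
A = 1 is O(1)
C = n² is O(n²)
D = 2ⁿ is O(2ⁿ)
B = 3ⁿ is O(3ⁿ)

Therefore, the order from slowest to fastest is: A < C < D < B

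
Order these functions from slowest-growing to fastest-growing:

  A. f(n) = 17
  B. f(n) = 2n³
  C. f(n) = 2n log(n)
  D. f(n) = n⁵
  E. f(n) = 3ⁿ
A < C < B < D < E

Comparing growth rates:
A = 17 is O(1)
C = 2n log(n) is O(n log n)
B = 2n³ is O(n³)
D = n⁵ is O(n⁵)
E = 3ⁿ is O(3ⁿ)

Therefore, the order from slowest to fastest is: A < C < B < D < E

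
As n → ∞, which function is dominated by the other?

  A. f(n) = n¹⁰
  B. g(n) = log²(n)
B

f(n) = n¹⁰ is O(n¹⁰), while g(n) = log²(n) is O(log² n).
Since O(log² n) grows slower than O(n¹⁰), g(n) is dominated.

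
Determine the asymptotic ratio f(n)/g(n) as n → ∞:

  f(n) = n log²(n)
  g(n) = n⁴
0

Since n log²(n) (O(n log² n)) grows slower than n⁴ (O(n⁴)),
the ratio f(n)/g(n) → 0 as n → ∞.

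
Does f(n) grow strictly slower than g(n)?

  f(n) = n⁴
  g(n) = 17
False

f(n) = n⁴ is O(n⁴), and g(n) = 17 is O(1).
Since O(n⁴) grows faster than or equal to O(1), f(n) = o(g(n)) is false.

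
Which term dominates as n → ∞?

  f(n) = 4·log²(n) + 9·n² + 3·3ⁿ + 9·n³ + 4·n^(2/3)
3·3ⁿ

Looking at each term:
  - 4·log²(n) is O(log² n)
  - 9·n² is O(n²)
  - 3·3ⁿ is O(3ⁿ)
  - 9·n³ is O(n³)
  - 4·n^(2/3) is O(n^(2/3))

The term 3·3ⁿ (O(3ⁿ)) grows fastest and dominates all others.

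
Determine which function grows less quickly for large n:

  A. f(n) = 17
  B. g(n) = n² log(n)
A

f(n) = 17 is O(1), while g(n) = n² log(n) is O(n² log n).
Since O(1) grows slower than O(n² log n), f(n) is dominated.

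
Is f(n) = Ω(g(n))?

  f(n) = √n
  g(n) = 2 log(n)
True

f(n) = √n is O(√n), and g(n) = 2 log(n) is O(log n).
Since O(√n) grows at least as fast as O(log n), f(n) = Ω(g(n)) is true.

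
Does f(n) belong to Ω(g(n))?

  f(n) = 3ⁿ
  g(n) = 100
True

f(n) = 3ⁿ is O(3ⁿ), and g(n) = 100 is O(1).
Since O(3ⁿ) grows at least as fast as O(1), f(n) = Ω(g(n)) is true.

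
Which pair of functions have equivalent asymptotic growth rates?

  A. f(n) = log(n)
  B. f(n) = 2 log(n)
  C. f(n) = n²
A and B

Examining each function:
  A. log(n) is O(log n)
  B. 2 log(n) is O(log n)
  C. n² is O(n²)

Functions A and B both have the same complexity class.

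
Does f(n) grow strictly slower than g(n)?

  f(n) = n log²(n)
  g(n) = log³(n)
False

f(n) = n log²(n) is O(n log² n), and g(n) = log³(n) is O(log³ n).
Since O(n log² n) grows faster than or equal to O(log³ n), f(n) = o(g(n)) is false.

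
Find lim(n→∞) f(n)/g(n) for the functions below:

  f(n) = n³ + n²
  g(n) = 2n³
1/2

Since n³ + n² and 2n³ have the same growth rate (O(n³)),
the ratio converges to a constant: 1/2.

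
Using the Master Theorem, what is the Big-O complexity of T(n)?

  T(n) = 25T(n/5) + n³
Θ(n³)

Master Theorem: a = 25, b = 5, f(n) = n³.
Compute the critical exponent d = log₅(25) = 2.
Compare f(n) = Θ(n³) against n^d:
  k = 3 > d = 2, so f(n) = Ω(n^(d+ε)) — Case 3.
  Regularity: a·(n/b)^3/n^3 = a/b^3 = 25/125 < 1 ✓.
  The top-level work dominates: T(n) = Θ(f(n)) = Θ(n³).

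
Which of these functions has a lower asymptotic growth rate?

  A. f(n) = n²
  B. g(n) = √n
B

f(n) = n² is O(n²), while g(n) = √n is O(√n).
Since O(√n) grows slower than O(n²), g(n) is dominated.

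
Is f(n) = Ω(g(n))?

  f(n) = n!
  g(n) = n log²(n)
True

f(n) = n! is O(n!), and g(n) = n log²(n) is O(n log² n).
Since O(n!) grows at least as fast as O(n log² n), f(n) = Ω(g(n)) is true.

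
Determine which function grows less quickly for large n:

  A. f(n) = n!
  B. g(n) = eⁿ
B

f(n) = n! is O(n!), while g(n) = eⁿ is O(eⁿ).
Since O(eⁿ) grows slower than O(n!), g(n) is dominated.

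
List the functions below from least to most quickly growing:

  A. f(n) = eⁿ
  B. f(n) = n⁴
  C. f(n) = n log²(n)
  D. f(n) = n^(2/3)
D < C < B < A

Comparing growth rates:
D = n^(2/3) is O(n^(2/3))
C = n log²(n) is O(n log² n)
B = n⁴ is O(n⁴)
A = eⁿ is O(eⁿ)

Therefore, the order from slowest to fastest is: D < C < B < A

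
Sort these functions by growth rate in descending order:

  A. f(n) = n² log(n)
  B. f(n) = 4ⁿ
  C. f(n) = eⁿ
B > C > A

Comparing growth rates:
B = 4ⁿ is O(4ⁿ)
C = eⁿ is O(eⁿ)
A = n² log(n) is O(n² log n)

Therefore, the order from fastest to slowest is: B > C > A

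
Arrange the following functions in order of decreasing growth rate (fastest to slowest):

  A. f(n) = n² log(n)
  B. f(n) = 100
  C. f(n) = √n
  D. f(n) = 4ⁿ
D > A > C > B

Comparing growth rates:
D = 4ⁿ is O(4ⁿ)
A = n² log(n) is O(n² log n)
C = √n is O(√n)
B = 100 is O(1)

Therefore, the order from fastest to slowest is: D > A > C > B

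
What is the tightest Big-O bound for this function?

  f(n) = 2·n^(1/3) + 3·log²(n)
O(n^(1/3))

The dominant term in 2·n^(1/3) + 3·log²(n) is 2·n^(1/3), which is Θ(n^(1/3)).
Lower-order terms (3·log²(n)) are asymptotically negligible.
Constants are absorbed, so the tightest bound is O(n^(1/3)).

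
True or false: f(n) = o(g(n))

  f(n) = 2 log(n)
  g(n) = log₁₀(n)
False

f(n) = 2 log(n) is O(log n), and g(n) = log₁₀(n) is O(log n).
Since they have the same growth rate, f(n) = o(g(n)) is false.
(f = o(g) requires f to grow strictly slower, not equal.)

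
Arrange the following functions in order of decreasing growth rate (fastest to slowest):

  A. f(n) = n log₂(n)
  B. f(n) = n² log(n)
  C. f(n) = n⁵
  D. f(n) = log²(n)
C > B > A > D

Comparing growth rates:
C = n⁵ is O(n⁵)
B = n² log(n) is O(n² log n)
A = n log₂(n) is O(n log n)
D = log²(n) is O(log² n)

Therefore, the order from fastest to slowest is: C > B > A > D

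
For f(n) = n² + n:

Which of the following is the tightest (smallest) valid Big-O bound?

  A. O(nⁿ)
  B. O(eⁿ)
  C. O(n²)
C

f(n) = n² + n is O(n²).
All listed options are valid Big-O bounds (upper bounds),
but O(n²) is the tightest (smallest valid bound).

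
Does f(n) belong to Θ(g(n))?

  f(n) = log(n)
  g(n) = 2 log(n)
True

f(n) = log(n) and g(n) = 2 log(n) are both O(log n).
Since they have the same asymptotic growth rate, f(n) = Θ(g(n)) is true.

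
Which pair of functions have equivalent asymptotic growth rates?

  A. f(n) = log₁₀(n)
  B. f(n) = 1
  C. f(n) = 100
B and C

Examining each function:
  A. log₁₀(n) is O(log n)
  B. 1 is O(1)
  C. 100 is O(1)

Functions B and C both have the same complexity class.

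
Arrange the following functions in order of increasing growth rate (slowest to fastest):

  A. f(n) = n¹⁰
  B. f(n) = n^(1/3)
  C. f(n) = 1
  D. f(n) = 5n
C < B < D < A

Comparing growth rates:
C = 1 is O(1)
B = n^(1/3) is O(n^(1/3))
D = 5n is O(n)
A = n¹⁰ is O(n¹⁰)

Therefore, the order from slowest to fastest is: C < B < D < A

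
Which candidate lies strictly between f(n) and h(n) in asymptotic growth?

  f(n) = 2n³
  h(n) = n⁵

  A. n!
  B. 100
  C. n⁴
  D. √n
C

We need g(n) with 2n³ = o(g(n)) and g(n) = o(n⁵), i.e. O(n³) ≺ g ≺ O(n⁵).
Check each option:
  A. n! — O(n!) does not grow strictly slower than h(n)
  B. 100 — O(1) does not grow strictly faster than f(n)
  C. n⁴ — O(n⁴) is strictly between O(n³) and O(n⁵) ✓
  D. √n — O(√n) does not grow strictly faster than f(n)

Only option C (n⁴) lies strictly between.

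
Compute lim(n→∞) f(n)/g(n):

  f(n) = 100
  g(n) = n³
0

Since 100 (O(1)) grows slower than n³ (O(n³)),
the ratio f(n)/g(n) → 0 as n → ∞.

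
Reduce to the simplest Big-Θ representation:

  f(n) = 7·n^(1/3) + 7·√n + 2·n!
Θ(n!)

Order the terms by growth rate: 7·n^(1/3) ≺ 7·√n ≺ 2·n!.
The fastest-growing term 2·n! dominates as n → ∞; dropping its constant factor gives Θ(n!).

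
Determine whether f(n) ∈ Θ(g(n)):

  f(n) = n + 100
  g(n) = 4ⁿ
False

f(n) = n + 100 is O(n), and g(n) = 4ⁿ is O(4ⁿ).
Since they have different growth rates, f(n) = Θ(g(n)) is false.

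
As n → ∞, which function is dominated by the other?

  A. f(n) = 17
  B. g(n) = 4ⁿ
A

f(n) = 17 is O(1), while g(n) = 4ⁿ is O(4ⁿ).
Since O(1) grows slower than O(4ⁿ), f(n) is dominated.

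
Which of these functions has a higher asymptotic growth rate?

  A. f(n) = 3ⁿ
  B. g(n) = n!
B

f(n) = 3ⁿ is O(3ⁿ), while g(n) = n! is O(n!).
Since O(n!) grows faster than O(3ⁿ), g(n) dominates.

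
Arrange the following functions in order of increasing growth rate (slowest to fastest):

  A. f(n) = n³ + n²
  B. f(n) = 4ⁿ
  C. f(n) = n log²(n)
C < A < B

Comparing growth rates:
C = n log²(n) is O(n log² n)
A = n³ + n² is O(n³)
B = 4ⁿ is O(4ⁿ)

Therefore, the order from slowest to fastest is: C < A < B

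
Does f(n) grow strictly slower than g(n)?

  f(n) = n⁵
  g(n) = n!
True

f(n) = n⁵ is O(n⁵), and g(n) = n! is O(n!).
Since O(n⁵) grows strictly slower than O(n!), f(n) = o(g(n)) is true.
This means lim(n→∞) f(n)/g(n) = 0.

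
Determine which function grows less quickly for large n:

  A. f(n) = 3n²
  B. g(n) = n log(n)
B

f(n) = 3n² is O(n²), while g(n) = n log(n) is O(n log n).
Since O(n log n) grows slower than O(n²), g(n) is dominated.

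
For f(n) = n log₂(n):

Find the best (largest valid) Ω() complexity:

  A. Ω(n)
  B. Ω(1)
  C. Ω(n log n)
C

f(n) = n log₂(n) is Ω(n log n).
All listed options are valid Big-Ω bounds (lower bounds),
but Ω(n log n) is the tightest (largest valid bound).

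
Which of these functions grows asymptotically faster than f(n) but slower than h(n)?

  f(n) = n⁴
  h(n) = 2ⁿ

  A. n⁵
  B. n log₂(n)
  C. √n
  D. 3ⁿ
A

We need g(n) with n⁴ = o(g(n)) and g(n) = o(2ⁿ), i.e. O(n⁴) ≺ g ≺ O(2ⁿ).
Check each option:
  A. n⁵ — O(n⁵) is strictly between O(n⁴) and O(2ⁿ) ✓
  B. n log₂(n) — O(n log n) does not grow strictly faster than f(n)
  C. √n — O(√n) does not grow strictly faster than f(n)
  D. 3ⁿ — O(3ⁿ) does not grow strictly slower than h(n)

Only option A (n⁵) lies strictly between.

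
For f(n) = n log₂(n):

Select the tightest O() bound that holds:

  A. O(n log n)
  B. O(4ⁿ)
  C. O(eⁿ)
A

f(n) = n log₂(n) is O(n log n).
All listed options are valid Big-O bounds (upper bounds),
but O(n log n) is the tightest (smallest valid bound).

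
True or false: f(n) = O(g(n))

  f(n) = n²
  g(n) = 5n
False

f(n) = n² is O(n²), and g(n) = 5n is O(n).
Since O(n²) grows faster than O(n), f(n) = O(g(n)) is false.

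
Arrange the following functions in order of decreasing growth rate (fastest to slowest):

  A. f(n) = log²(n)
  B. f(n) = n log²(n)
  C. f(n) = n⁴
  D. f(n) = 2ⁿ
D > C > B > A

Comparing growth rates:
D = 2ⁿ is O(2ⁿ)
C = n⁴ is O(n⁴)
B = n log²(n) is O(n log² n)
A = log²(n) is O(log² n)

Therefore, the order from fastest to slowest is: D > C > B > A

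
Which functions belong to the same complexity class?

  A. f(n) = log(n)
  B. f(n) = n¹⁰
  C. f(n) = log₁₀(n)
A and C

Examining each function:
  A. log(n) is O(log n)
  B. n¹⁰ is O(n¹⁰)
  C. log₁₀(n) is O(log n)

Functions A and C both have the same complexity class.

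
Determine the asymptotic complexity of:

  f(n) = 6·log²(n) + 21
O(log² n)

The dominant term in 6·log²(n) + 21 is 6·log²(n), which is Θ(log² n).
Lower-order terms (21) are asymptotically negligible.
Constants are absorbed, so the tightest bound is O(log² n).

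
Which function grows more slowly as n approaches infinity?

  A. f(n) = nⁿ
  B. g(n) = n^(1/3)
B

f(n) = nⁿ is O(nⁿ), while g(n) = n^(1/3) is O(n^(1/3)).
Since O(n^(1/3)) grows slower than O(nⁿ), g(n) is dominated.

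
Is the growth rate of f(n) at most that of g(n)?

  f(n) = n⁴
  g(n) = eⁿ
True

f(n) = n⁴ is O(n⁴), and g(n) = eⁿ is O(eⁿ).
Since O(n⁴) ⊆ O(eⁿ) (f grows no faster than g), f(n) = O(g(n)) is true.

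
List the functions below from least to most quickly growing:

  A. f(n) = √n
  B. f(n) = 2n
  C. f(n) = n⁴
A < B < C

Comparing growth rates:
A = √n is O(√n)
B = 2n is O(n)
C = n⁴ is O(n⁴)

Therefore, the order from slowest to fastest is: A < B < C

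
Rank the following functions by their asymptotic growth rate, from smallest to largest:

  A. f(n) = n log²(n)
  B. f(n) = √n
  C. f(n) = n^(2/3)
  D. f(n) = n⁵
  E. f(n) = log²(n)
E < B < C < A < D

Comparing growth rates:
E = log²(n) is O(log² n)
B = √n is O(√n)
C = n^(2/3) is O(n^(2/3))
A = n log²(n) is O(n log² n)
D = n⁵ is O(n⁵)

Therefore, the order from slowest to fastest is: E < B < C < A < D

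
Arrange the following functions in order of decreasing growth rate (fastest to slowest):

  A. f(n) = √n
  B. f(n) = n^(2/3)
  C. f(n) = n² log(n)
C > B > A

Comparing growth rates:
C = n² log(n) is O(n² log n)
B = n^(2/3) is O(n^(2/3))
A = √n is O(√n)

Therefore, the order from fastest to slowest is: C > B > A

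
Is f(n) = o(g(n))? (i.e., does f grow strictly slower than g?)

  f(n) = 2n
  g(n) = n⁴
True

f(n) = 2n is O(n), and g(n) = n⁴ is O(n⁴).
Since O(n) grows strictly slower than O(n⁴), f(n) = o(g(n)) is true.
This means lim(n→∞) f(n)/g(n) = 0.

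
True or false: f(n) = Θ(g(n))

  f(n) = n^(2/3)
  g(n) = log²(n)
False

f(n) = n^(2/3) is O(n^(2/3)), and g(n) = log²(n) is O(log² n).
Since they have different growth rates, f(n) = Θ(g(n)) is false.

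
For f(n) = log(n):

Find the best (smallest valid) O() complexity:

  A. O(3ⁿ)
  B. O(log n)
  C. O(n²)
B

f(n) = log(n) is O(log n).
All listed options are valid Big-O bounds (upper bounds),
but O(log n) is the tightest (smallest valid bound).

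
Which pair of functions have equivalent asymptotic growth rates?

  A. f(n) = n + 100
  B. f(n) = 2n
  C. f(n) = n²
A and B

Examining each function:
  A. n + 100 is O(n)
  B. 2n is O(n)
  C. n² is O(n²)

Functions A and B both have the same complexity class.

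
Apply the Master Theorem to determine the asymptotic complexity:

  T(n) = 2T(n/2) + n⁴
Θ(n⁴)

Master Theorem: a = 2, b = 2, f(n) = n⁴.
Compute the critical exponent d = log₂(2) = 1.
Compare f(n) = Θ(n⁴) against n^d:
  k = 4 > d = 1, so f(n) = Ω(n^(d+ε)) — Case 3.
  Regularity: a·(n/b)^4/n^4 = a/b^4 = 2/16 < 1 ✓.
  The top-level work dominates: T(n) = Θ(f(n)) = Θ(n⁴).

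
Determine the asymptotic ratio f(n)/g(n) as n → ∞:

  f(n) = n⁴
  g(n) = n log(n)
∞

Since n⁴ (O(n⁴)) grows faster than n log(n) (O(n log n)),
the ratio f(n)/g(n) → ∞ as n → ∞.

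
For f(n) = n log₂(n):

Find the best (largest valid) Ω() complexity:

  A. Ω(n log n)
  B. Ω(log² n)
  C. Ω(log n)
A

f(n) = n log₂(n) is Ω(n log n).
All listed options are valid Big-Ω bounds (lower bounds),
but Ω(n log n) is the tightest (largest valid bound).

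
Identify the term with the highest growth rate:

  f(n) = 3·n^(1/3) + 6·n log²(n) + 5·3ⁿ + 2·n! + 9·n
2·n!

Looking at each term:
  - 3·n^(1/3) is O(n^(1/3))
  - 6·n log²(n) is O(n log² n)
  - 5·3ⁿ is O(3ⁿ)
  - 2·n! is O(n!)
  - 9·n is O(n)

The term 2·n! (O(n!)) grows fastest and dominates all others.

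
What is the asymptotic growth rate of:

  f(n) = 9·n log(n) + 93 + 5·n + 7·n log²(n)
Θ(n log² n)

Order the terms by growth rate: 93 ≺ 5·n ≺ 9·n log(n) ≺ 7·n log²(n).
The fastest-growing term 7·n log²(n) dominates as n → ∞; dropping its constant factor gives Θ(n log² n).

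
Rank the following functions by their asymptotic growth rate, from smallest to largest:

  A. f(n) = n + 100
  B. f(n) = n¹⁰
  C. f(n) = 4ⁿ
A < B < C

Comparing growth rates:
A = n + 100 is O(n)
B = n¹⁰ is O(n¹⁰)
C = 4ⁿ is O(4ⁿ)

Therefore, the order from slowest to fastest is: A < B < C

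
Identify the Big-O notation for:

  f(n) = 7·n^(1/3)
O(n^(1/3))

The dominant term in 7·n^(1/3) is 7·n^(1/3), which is Θ(n^(1/3)).
Constants are absorbed, so the tightest bound is O(n^(1/3)).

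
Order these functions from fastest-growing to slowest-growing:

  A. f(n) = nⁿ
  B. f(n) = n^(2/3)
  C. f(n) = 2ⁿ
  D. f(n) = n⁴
A > C > D > B

Comparing growth rates:
A = nⁿ is O(nⁿ)
C = 2ⁿ is O(2ⁿ)
D = n⁴ is O(n⁴)
B = n^(2/3) is O(n^(2/3))

Therefore, the order from fastest to slowest is: A > C > D > B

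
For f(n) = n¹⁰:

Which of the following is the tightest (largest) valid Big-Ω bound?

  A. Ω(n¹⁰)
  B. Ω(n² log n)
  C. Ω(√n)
A

f(n) = n¹⁰ is Ω(n¹⁰).
All listed options are valid Big-Ω bounds (lower bounds),
but Ω(n¹⁰) is the tightest (largest valid bound).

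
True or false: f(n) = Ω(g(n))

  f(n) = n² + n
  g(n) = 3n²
True

f(n) = n² + n and g(n) = 3n² are both O(n²).
Big-Ω permits equal growth rates (f ≥ c·g for some c > 0), so f(n) = Ω(g(n)) is true.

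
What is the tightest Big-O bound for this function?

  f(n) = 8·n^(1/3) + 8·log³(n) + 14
O(n^(1/3))

The dominant term in 8·n^(1/3) + 8·log³(n) + 14 is 8·n^(1/3), which is Θ(n^(1/3)).
Lower-order terms (8·log³(n), 14) are asymptotically negligible.
Constants are absorbed, so the tightest bound is O(n^(1/3)).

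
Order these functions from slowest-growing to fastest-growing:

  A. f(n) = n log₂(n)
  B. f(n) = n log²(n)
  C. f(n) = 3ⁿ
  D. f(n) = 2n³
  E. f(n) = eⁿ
A < B < D < E < C

Comparing growth rates:
A = n log₂(n) is O(n log n)
B = n log²(n) is O(n log² n)
D = 2n³ is O(n³)
E = eⁿ is O(eⁿ)
C = 3ⁿ is O(3ⁿ)

Therefore, the order from slowest to fastest is: A < B < D < E < C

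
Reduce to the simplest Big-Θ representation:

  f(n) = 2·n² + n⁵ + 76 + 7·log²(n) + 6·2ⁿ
Θ(2ⁿ)

Order the terms by growth rate: 76 ≺ 7·log²(n) ≺ 2·n² ≺ n⁵ ≺ 6·2ⁿ.
The fastest-growing term 6·2ⁿ dominates as n → ∞; dropping its constant factor gives Θ(2ⁿ).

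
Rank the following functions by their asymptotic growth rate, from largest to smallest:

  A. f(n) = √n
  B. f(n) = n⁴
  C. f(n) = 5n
B > C > A

Comparing growth rates:
B = n⁴ is O(n⁴)
C = 5n is O(n)
A = √n is O(√n)

Therefore, the order from fastest to slowest is: B > C > A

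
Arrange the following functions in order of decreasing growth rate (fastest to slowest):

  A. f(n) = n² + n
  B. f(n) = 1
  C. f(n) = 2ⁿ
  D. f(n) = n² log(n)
C > D > A > B

Comparing growth rates:
C = 2ⁿ is O(2ⁿ)
D = n² log(n) is O(n² log n)
A = n² + n is O(n²)
B = 1 is O(1)

Therefore, the order from fastest to slowest is: C > D > A > B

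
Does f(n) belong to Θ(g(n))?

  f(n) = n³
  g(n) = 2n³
True

f(n) = n³ and g(n) = 2n³ are both O(n³).
Since they have the same asymptotic growth rate, f(n) = Θ(g(n)) is true.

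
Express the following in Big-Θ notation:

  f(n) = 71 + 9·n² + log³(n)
Θ(n²)

Order the terms by growth rate: 71 ≺ log³(n) ≺ 9·n².
The fastest-growing term 9·n² dominates as n → ∞; dropping its constant factor gives Θ(n²).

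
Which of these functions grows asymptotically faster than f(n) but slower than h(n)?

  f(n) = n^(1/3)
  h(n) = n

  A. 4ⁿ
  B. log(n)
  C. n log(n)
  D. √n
D

We need g(n) with n^(1/3) = o(g(n)) and g(n) = o(n), i.e. O(n^(1/3)) ≺ g ≺ O(n).
Check each option:
  A. 4ⁿ — O(4ⁿ) does not grow strictly slower than h(n)
  B. log(n) — O(log n) does not grow strictly faster than f(n)
  C. n log(n) — O(n log n) does not grow strictly slower than h(n)
  D. √n — O(√n) is strictly between O(n^(1/3)) and O(n) ✓

Only option D (√n) lies strictly between.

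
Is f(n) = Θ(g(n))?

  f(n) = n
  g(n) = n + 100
True

f(n) = n and g(n) = n + 100 are both O(n).
Since they have the same asymptotic growth rate, f(n) = Θ(g(n)) is true.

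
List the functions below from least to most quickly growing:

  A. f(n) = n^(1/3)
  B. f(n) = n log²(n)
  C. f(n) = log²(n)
C < A < B

Comparing growth rates:
C = log²(n) is O(log² n)
A = n^(1/3) is O(n^(1/3))
B = n log²(n) is O(n log² n)

Therefore, the order from slowest to fastest is: C < A < B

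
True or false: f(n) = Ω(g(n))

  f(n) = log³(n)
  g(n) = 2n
False

f(n) = log³(n) is O(log³ n), and g(n) = 2n is O(n).
Since O(log³ n) grows slower than O(n), f(n) = Ω(g(n)) is false.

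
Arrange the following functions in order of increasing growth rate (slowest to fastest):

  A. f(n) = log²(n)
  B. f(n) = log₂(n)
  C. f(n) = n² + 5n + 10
B < A < C

Comparing growth rates:
B = log₂(n) is O(log n)
A = log²(n) is O(log² n)
C = n² + 5n + 10 is O(n²)

Therefore, the order from slowest to fastest is: B < A < C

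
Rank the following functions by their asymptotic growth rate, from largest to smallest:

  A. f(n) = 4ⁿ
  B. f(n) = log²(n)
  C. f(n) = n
A > C > B

Comparing growth rates:
A = 4ⁿ is O(4ⁿ)
C = n is O(n)
B = log²(n) is O(log² n)

Therefore, the order from fastest to slowest is: A > C > B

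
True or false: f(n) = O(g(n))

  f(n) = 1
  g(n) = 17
True

f(n) = 1 and g(n) = 17 are both O(1).
Big-O permits equal growth rates (f ≤ c·g for some c), so f(n) = O(g(n)) is true.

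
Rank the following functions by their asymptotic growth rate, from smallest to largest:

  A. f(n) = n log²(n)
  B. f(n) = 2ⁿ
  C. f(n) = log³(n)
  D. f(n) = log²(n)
D < C < A < B

Comparing growth rates:
D = log²(n) is O(log² n)
C = log³(n) is O(log³ n)
A = n log²(n) is O(n log² n)
B = 2ⁿ is O(2ⁿ)

Therefore, the order from slowest to fastest is: D < C < A < B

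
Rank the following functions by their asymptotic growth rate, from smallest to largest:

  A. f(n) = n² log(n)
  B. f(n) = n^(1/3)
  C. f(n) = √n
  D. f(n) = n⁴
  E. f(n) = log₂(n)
E < B < C < A < D

Comparing growth rates:
E = log₂(n) is O(log n)
B = n^(1/3) is O(n^(1/3))
C = √n is O(√n)
A = n² log(n) is O(n² log n)
D = n⁴ is O(n⁴)

Therefore, the order from slowest to fastest is: E < B < C < A < D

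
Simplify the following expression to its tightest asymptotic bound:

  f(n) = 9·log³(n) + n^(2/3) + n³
Θ(n³)

Order the terms by growth rate: 9·log³(n) ≺ n^(2/3) ≺ n³.
The fastest-growing term n³ dominates as n → ∞; dropping its constant factor gives Θ(n³).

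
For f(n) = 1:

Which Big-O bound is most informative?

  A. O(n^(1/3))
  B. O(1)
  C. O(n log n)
B

f(n) = 1 is O(1).
All listed options are valid Big-O bounds (upper bounds),
but O(1) is the tightest (smallest valid bound).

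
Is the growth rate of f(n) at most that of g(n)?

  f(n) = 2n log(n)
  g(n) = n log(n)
True

f(n) = 2n log(n) and g(n) = n log(n) are both O(n log n).
Big-O permits equal growth rates (f ≤ c·g for some c), so f(n) = O(g(n)) is true.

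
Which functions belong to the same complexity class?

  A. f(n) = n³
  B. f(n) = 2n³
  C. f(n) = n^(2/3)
A and B

Examining each function:
  A. n³ is O(n³)
  B. 2n³ is O(n³)
  C. n^(2/3) is O(n^(2/3))

Functions A and B both have the same complexity class.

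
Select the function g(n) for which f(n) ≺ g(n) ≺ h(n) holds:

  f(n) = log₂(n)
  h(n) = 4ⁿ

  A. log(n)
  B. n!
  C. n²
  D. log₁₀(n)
C

We need g(n) with log₂(n) = o(g(n)) and g(n) = o(4ⁿ), i.e. O(log n) ≺ g ≺ O(4ⁿ).
Check each option:
  A. log(n) — O(log n) does not grow strictly faster than f(n)
  B. n! — O(n!) does not grow strictly slower than h(n)
  C. n² — O(n²) is strictly between O(log n) and O(4ⁿ) ✓
  D. log₁₀(n) — O(log n) does not grow strictly faster than f(n)

Only option C (n²) lies strictly between.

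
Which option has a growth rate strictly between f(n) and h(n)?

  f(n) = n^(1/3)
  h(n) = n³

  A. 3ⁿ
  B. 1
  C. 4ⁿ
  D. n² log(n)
D

We need g(n) with n^(1/3) = o(g(n)) and g(n) = o(n³), i.e. O(n^(1/3)) ≺ g ≺ O(n³).
Check each option:
  A. 3ⁿ — O(3ⁿ) does not grow strictly slower than h(n)
  B. 1 — O(1) does not grow strictly faster than f(n)
  C. 4ⁿ — O(4ⁿ) does not grow strictly slower than h(n)
  D. n² log(n) — O(n² log n) is strictly between O(n^(1/3)) and O(n³) ✓

Only option D (n² log(n)) lies strictly between.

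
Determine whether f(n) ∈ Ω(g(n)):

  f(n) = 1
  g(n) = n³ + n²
False

f(n) = 1 is O(1), and g(n) = n³ + n² is O(n³).
Since O(1) grows slower than O(n³), f(n) = Ω(g(n)) is false.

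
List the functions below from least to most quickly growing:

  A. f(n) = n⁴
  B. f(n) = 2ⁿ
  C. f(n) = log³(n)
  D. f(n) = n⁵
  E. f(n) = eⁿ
C < A < D < B < E

Comparing growth rates:
C = log³(n) is O(log³ n)
A = n⁴ is O(n⁴)
D = n⁵ is O(n⁵)
B = 2ⁿ is O(2ⁿ)
E = eⁿ is O(eⁿ)

Therefore, the order from slowest to fastest is: C < A < D < B < E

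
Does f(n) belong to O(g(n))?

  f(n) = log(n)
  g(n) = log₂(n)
True

f(n) = log(n) and g(n) = log₂(n) are both O(log n).
Big-O permits equal growth rates (f ≤ c·g for some c), so f(n) = O(g(n)) is true.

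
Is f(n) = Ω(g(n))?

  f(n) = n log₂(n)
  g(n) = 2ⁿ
False

f(n) = n log₂(n) is O(n log n), and g(n) = 2ⁿ is O(2ⁿ).
Since O(n log n) grows slower than O(2ⁿ), f(n) = Ω(g(n)) is false.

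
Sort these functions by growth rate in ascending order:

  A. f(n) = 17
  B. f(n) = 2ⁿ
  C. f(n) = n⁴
A < C < B

Comparing growth rates:
A = 17 is O(1)
C = n⁴ is O(n⁴)
B = 2ⁿ is O(2ⁿ)

Therefore, the order from slowest to fastest is: A < C < B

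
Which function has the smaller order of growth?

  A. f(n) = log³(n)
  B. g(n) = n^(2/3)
A

f(n) = log³(n) is O(log³ n), while g(n) = n^(2/3) is O(n^(2/3)).
Since O(log³ n) grows slower than O(n^(2/3)), f(n) is dominated.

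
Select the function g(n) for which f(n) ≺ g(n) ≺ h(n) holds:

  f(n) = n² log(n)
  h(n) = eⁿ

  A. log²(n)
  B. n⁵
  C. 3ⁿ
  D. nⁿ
B

We need g(n) with n² log(n) = o(g(n)) and g(n) = o(eⁿ), i.e. O(n² log n) ≺ g ≺ O(eⁿ).
Check each option:
  A. log²(n) — O(log² n) does not grow strictly faster than f(n)
  B. n⁵ — O(n⁵) is strictly between O(n² log n) and O(eⁿ) ✓
  C. 3ⁿ — O(3ⁿ) does not grow strictly slower than h(n)
  D. nⁿ — O(nⁿ) does not grow strictly slower than h(n)

Only option B (n⁵) lies strictly between.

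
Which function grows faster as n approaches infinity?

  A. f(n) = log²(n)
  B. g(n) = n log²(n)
B

f(n) = log²(n) is O(log² n), while g(n) = n log²(n) is O(n log² n).
Since O(n log² n) grows faster than O(log² n), g(n) dominates.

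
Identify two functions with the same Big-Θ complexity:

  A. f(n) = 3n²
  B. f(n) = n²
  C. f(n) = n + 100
A and B

Examining each function:
  A. 3n² is O(n²)
  B. n² is O(n²)
  C. n + 100 is O(n)

Functions A and B both have the same complexity class.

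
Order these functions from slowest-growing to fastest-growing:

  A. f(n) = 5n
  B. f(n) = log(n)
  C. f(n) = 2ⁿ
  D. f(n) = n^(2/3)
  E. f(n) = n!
B < D < A < C < E

Comparing growth rates:
B = log(n) is O(log n)
D = n^(2/3) is O(n^(2/3))
A = 5n is O(n)
C = 2ⁿ is O(2ⁿ)
E = n! is O(n!)

Therefore, the order from slowest to fastest is: B < D < A < C < E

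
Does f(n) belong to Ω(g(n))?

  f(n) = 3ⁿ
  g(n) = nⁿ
False

f(n) = 3ⁿ is O(3ⁿ), and g(n) = nⁿ is O(nⁿ).
Since O(3ⁿ) grows slower than O(nⁿ), f(n) = Ω(g(n)) is false.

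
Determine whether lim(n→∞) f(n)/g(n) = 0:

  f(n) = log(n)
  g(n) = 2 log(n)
False

f(n) = log(n) is O(log n), and g(n) = 2 log(n) is O(log n).
Since they have the same growth rate, f(n) = o(g(n)) is false.
(f = o(g) requires f to grow strictly slower, not equal.)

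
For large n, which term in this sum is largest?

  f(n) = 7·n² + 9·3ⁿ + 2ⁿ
9·3ⁿ

Looking at each term:
  - 7·n² is O(n²)
  - 9·3ⁿ is O(3ⁿ)
  - 2ⁿ is O(2ⁿ)

The term 9·3ⁿ (O(3ⁿ)) grows fastest and dominates all others.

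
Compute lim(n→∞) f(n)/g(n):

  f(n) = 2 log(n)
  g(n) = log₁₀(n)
log(100)

Since 2 log(n) and log₁₀(n) have the same growth rate (O(log n)),
the ratio converges to a constant: log(100).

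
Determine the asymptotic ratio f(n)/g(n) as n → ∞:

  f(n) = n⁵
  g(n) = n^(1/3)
∞

Since n⁵ (O(n⁵)) grows faster than n^(1/3) (O(n^(1/3))),
the ratio f(n)/g(n) → ∞ as n → ∞.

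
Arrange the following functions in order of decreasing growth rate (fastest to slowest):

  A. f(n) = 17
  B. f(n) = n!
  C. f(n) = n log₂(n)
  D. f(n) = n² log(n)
B > D > C > A

Comparing growth rates:
B = n! is O(n!)
D = n² log(n) is O(n² log n)
C = n log₂(n) is O(n log n)
A = 17 is O(1)

Therefore, the order from fastest to slowest is: B > D > C > A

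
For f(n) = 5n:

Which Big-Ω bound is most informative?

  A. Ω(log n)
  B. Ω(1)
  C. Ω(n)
C

f(n) = 5n is Ω(n).
All listed options are valid Big-Ω bounds (lower bounds),
but Ω(n) is the tightest (largest valid bound).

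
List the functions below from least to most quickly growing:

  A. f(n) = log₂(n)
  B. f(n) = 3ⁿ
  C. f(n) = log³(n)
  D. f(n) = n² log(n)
A < C < D < B

Comparing growth rates:
A = log₂(n) is O(log n)
C = log³(n) is O(log³ n)
D = n² log(n) is O(n² log n)
B = 3ⁿ is O(3ⁿ)

Therefore, the order from slowest to fastest is: A < C < D < B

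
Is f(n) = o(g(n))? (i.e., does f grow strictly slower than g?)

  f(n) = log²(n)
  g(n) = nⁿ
True

f(n) = log²(n) is O(log² n), and g(n) = nⁿ is O(nⁿ).
Since O(log² n) grows strictly slower than O(nⁿ), f(n) = o(g(n)) is true.
This means lim(n→∞) f(n)/g(n) = 0.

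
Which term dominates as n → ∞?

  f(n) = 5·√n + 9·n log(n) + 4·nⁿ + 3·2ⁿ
4·nⁿ

Looking at each term:
  - 5·√n is O(√n)
  - 9·n log(n) is O(n log n)
  - 4·nⁿ is O(nⁿ)
  - 3·2ⁿ is O(2ⁿ)

The term 4·nⁿ (O(nⁿ)) grows fastest and dominates all others.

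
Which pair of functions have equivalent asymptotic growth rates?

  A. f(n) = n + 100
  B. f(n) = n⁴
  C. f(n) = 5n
A and C

Examining each function:
  A. n + 100 is O(n)
  B. n⁴ is O(n⁴)
  C. 5n is O(n)

Functions A and C both have the same complexity class.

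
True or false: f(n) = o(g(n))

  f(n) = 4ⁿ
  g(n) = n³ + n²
False

f(n) = 4ⁿ is O(4ⁿ), and g(n) = n³ + n² is O(n³).
Since O(4ⁿ) grows faster than or equal to O(n³), f(n) = o(g(n)) is false.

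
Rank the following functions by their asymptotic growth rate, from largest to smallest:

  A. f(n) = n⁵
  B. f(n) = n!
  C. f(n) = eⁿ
B > C > A

Comparing growth rates:
B = n! is O(n!)
C = eⁿ is O(eⁿ)
A = n⁵ is O(n⁵)

Therefore, the order from fastest to slowest is: B > C > A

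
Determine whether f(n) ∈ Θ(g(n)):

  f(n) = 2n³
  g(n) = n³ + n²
True

f(n) = 2n³ and g(n) = n³ + n² are both O(n³).
Since they have the same asymptotic growth rate, f(n) = Θ(g(n)) is true.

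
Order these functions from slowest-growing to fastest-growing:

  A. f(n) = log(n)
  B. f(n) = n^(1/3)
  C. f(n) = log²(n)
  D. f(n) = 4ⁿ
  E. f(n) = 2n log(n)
A < C < B < E < D

Comparing growth rates:
A = log(n) is O(log n)
C = log²(n) is O(log² n)
B = n^(1/3) is O(n^(1/3))
E = 2n log(n) is O(n log n)
D = 4ⁿ is O(4ⁿ)

Therefore, the order from slowest to fastest is: A < C < B < E < D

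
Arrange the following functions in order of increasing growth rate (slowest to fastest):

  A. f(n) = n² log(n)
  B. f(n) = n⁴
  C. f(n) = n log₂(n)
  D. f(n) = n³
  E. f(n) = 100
E < C < A < D < B

Comparing growth rates:
E = 100 is O(1)
C = n log₂(n) is O(n log n)
A = n² log(n) is O(n² log n)
D = n³ is O(n³)
B = n⁴ is O(n⁴)

Therefore, the order from slowest to fastest is: E < C < A < D < B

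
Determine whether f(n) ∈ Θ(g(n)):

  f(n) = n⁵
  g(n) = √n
False

f(n) = n⁵ is O(n⁵), and g(n) = √n is O(√n).
Since they have different growth rates, f(n) = Θ(g(n)) is false.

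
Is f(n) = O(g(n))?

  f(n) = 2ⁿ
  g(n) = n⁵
False

f(n) = 2ⁿ is O(2ⁿ), and g(n) = n⁵ is O(n⁵).
Since O(2ⁿ) grows faster than O(n⁵), f(n) = O(g(n)) is false.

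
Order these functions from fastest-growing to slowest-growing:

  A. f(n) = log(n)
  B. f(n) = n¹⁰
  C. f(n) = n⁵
B > C > A

Comparing growth rates:
B = n¹⁰ is O(n¹⁰)
C = n⁵ is O(n⁵)
A = log(n) is O(log n)

Therefore, the order from fastest to slowest is: B > C > A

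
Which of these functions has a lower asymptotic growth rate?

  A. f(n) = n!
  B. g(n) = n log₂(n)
B

f(n) = n! is O(n!), while g(n) = n log₂(n) is O(n log n).
Since O(n log n) grows slower than O(n!), g(n) is dominated.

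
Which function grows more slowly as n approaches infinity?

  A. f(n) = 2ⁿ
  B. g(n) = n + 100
B

f(n) = 2ⁿ is O(2ⁿ), while g(n) = n + 100 is O(n).
Since O(n) grows slower than O(2ⁿ), g(n) is dominated.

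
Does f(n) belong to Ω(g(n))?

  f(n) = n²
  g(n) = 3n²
True

f(n) = n² and g(n) = 3n² are both O(n²).
Big-Ω permits equal growth rates (f ≥ c·g for some c > 0), so f(n) = Ω(g(n)) is true.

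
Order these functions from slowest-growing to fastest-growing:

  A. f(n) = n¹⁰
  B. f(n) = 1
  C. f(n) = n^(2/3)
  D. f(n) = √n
B < D < C < A

Comparing growth rates:
B = 1 is O(1)
D = √n is O(√n)
C = n^(2/3) is O(n^(2/3))
A = n¹⁰ is O(n¹⁰)

Therefore, the order from slowest to fastest is: B < D < C < A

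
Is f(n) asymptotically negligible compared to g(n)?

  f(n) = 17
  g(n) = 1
False

f(n) = 17 is O(1), and g(n) = 1 is O(1).
Since they have the same growth rate, f(n) = o(g(n)) is false.
(f = o(g) requires f to grow strictly slower, not equal.)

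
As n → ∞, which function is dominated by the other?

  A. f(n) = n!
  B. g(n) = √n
B

f(n) = n! is O(n!), while g(n) = √n is O(√n).
Since O(√n) grows slower than O(n!), g(n) is dominated.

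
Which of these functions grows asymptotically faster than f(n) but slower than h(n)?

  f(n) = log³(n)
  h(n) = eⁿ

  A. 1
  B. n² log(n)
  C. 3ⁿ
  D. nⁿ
B

We need g(n) with log³(n) = o(g(n)) and g(n) = o(eⁿ), i.e. O(log³ n) ≺ g ≺ O(eⁿ).
Check each option:
  A. 1 — O(1) does not grow strictly faster than f(n)
  B. n² log(n) — O(n² log n) is strictly between O(log³ n) and O(eⁿ) ✓
  C. 3ⁿ — O(3ⁿ) does not grow strictly slower than h(n)
  D. nⁿ — O(nⁿ) does not grow strictly slower than h(n)

Only option B (n² log(n)) lies strictly between.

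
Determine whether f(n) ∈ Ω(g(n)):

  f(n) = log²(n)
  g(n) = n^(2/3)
False

f(n) = log²(n) is O(log² n), and g(n) = n^(2/3) is O(n^(2/3)).
Since O(log² n) grows slower than O(n^(2/3)), f(n) = Ω(g(n)) is false.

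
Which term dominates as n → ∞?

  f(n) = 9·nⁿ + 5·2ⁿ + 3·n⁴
9·nⁿ

Looking at each term:
  - 9·nⁿ is O(nⁿ)
  - 5·2ⁿ is O(2ⁿ)
  - 3·n⁴ is O(n⁴)

The term 9·nⁿ (O(nⁿ)) grows fastest and dominates all others.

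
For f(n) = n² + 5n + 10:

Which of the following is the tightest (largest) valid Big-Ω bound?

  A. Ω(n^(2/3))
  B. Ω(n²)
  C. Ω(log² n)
B

f(n) = n² + 5n + 10 is Ω(n²).
All listed options are valid Big-Ω bounds (lower bounds),
but Ω(n²) is the tightest (largest valid bound).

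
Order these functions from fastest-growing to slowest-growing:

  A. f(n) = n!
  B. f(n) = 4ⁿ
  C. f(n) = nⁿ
C > A > B

Comparing growth rates:
C = nⁿ is O(nⁿ)
A = n! is O(n!)
B = 4ⁿ is O(4ⁿ)

Therefore, the order from fastest to slowest is: C > A > B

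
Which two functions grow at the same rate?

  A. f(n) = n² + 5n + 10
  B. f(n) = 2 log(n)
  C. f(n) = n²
A and C

Examining each function:
  A. n² + 5n + 10 is O(n²)
  B. 2 log(n) is O(log n)
  C. n² is O(n²)

Functions A and C both have the same complexity class.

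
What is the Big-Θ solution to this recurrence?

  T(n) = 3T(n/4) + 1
Θ(n^log₄(3))

Master Theorem: a = 3, b = 4, f(n) = 1.
Compute the critical exponent d = log₄(3) = 0.792.
Compare f(n) = Θ(1) against n^d:
  k = 0 < d = 0.792, so f(n) = O(n^(d-ε)) — Case 1.
  The recursion cost dominates: T(n) = Θ(n^d) = Θ(n^log₄(3)).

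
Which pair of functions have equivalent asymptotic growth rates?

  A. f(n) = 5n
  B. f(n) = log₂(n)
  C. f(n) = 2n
A and C

Examining each function:
  A. 5n is O(n)
  B. log₂(n) is O(log n)
  C. 2n is O(n)

Functions A and C both have the same complexity class.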